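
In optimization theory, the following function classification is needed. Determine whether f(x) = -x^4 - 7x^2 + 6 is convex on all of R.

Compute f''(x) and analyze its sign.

f(x) = -x^4 - 7x^2 + 6
f'(x) = -4x^3 + -14x
f''(x) = -12x^2 + -14
f''(x) = -12x^2 + -14 <= -14 < 0 for all x
Therefore, f is concave on R.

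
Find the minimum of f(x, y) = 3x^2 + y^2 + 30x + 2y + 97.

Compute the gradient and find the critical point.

f(x,y) = 3x^2 + y^2 + 30x + 2y + 97
df/dx = 6x + (30) = 0  =>  x = -5
df/dy = 2y + (2) = 0  =>  y = -1
f(-5, -1) = 3*(-5)^2 + 1*(-1)^2 + 30*(-5) + 2*(-1) + 97 = 21
Hessian is diagonal with entries 6, 2 > 0, so this is a minimum.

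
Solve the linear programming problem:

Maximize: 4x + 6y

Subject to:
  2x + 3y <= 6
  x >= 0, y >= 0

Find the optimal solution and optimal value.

The feasible region has vertices at [(0, 0), (3, 0), (0, 2)].
Checking objective 4x + 6y at each vertex:
  (0, 0): 4*0 + 6*0 = 0
  (3, 0): 4*3 + 6*0 = 12
  (0, 2): 4*0 + 6*2 = 12
Maximum is 12 at (3, 0).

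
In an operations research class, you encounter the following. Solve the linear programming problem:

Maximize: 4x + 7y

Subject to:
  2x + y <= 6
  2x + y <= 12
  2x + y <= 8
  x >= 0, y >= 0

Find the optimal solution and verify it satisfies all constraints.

Feasible vertices: (0, 0), (0, 6), (3, 0)
Objective 4x + 7y at each vertex:
  (0, 0): 0
  (0, 6): 42
  (3, 0): 12
Maximum is 42 at (0, 6).
Verify constraints at (x, y) = (0, 6):
  2*0 + 1*6 = 6 <= 6 (active)
  2*0 + 1*6 = 6 <= 12
  2*0 + 1*6 = 6 <= 8
  x = 0 >= 0, y = 6 >= 0. All constraints satisfied.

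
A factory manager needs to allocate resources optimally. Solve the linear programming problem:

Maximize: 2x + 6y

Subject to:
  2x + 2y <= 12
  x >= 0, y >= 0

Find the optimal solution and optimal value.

The feasible region has vertices at [(0, 0), (6, 0), (0, 6)].
Checking objective 2x + 6y at each vertex:
  (0, 0): 2*0 + 6*0 = 0
  (6, 0): 2*6 + 6*0 = 12
  (0, 6): 2*0 + 6*6 = 36
Maximum is 36 at (0, 6).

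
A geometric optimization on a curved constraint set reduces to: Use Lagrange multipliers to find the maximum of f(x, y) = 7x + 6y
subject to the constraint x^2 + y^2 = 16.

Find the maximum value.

Set up Lagrange conditions: grad f = lambda * grad g
  7 = 2*lambda*x
  6 = 2*lambda*y
From these: x/y = 7/6, so x = 7t, y = 6t for some t.
Substitute into constraint: (7t)^2 + (6t)^2 = 16
  t^2 * 85 = 16
  t = sqrt(16/85)
Maximum = 7*x + 6*y = (7^2 + 6^2)*t = 85 * sqrt(16/85) = sqrt(1360)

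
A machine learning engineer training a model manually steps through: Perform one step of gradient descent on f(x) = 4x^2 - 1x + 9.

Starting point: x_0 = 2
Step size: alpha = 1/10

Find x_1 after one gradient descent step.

f(x) = 4x^2 - 1x + 9
f'(x) = 8x - 1
f'(2) = 8*2 + (-1) = 15
x_1 = x_0 - alpha * f'(x_0) = 2 - 1/10 * 15 = 1/2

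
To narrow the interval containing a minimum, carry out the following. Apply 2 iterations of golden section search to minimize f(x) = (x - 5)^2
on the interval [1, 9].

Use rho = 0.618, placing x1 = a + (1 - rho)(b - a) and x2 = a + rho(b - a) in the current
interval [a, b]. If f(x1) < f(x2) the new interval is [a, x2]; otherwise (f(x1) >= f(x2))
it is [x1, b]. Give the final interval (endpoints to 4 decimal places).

Golden section search for min of f(x) = (x - 5)^2 on [1, 9].
Each step: x1 = a + (1 - rho)(b - a), x2 = a + rho(b - a); if f(x1) < f(x2) keep [a, x2], otherwise keep [x1, b].
Step 1: [1.0000, 9.0000], x1=4.0560 (f=0.8911), x2=5.9440 (f=0.8911); f(x1) = f(x2) (tie, not '<') => keep [4.0560, 9.0000]
Step 2: [4.0560, 9.0000], x1=5.9446 (f=0.8923), x2=7.1114 (f=4.4580); f(x1) < f(x2) => keep [4.0560, 7.1114]
Final interval: [4.0560, 7.1114]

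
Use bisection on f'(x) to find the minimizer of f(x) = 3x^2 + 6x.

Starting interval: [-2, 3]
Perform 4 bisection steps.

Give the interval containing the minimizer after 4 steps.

Finding critical point of f(x) = 3x^2 + 6x using bisection on f'(x) = 6x + 6.
f'(x) = 0 when x = -1.
Starting interval: [-2, 3]
Step 1: mid = 1/2, f'(mid) = 9, new interval = [-2, 1/2]
Step 2: mid = -3/4, f'(mid) = 3/2, new interval = [-2, -3/4]
Step 3: mid = -11/8, f'(mid) = -9/4, new interval = [-11/8, -3/4]
Step 4: mid = -17/16, f'(mid) = -3/8, new interval = [-17/16, -3/4]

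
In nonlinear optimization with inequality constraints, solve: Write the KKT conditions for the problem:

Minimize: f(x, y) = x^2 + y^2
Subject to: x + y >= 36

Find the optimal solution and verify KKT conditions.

KKT conditions for min x^2 + y^2 s.t. x + y >= 36:
Stationarity: 2x = mu, 2y = mu
So x = y = mu/2.
Complementary slackness: mu*(x + y - 36) = 0
Primal feasibility: x + y >= 36; dual feasibility: mu >= 0
If mu = 0 then x = y = 0, but 0 + 0 < 36 is infeasible, so the constraint is active.
Constraint active: x + y = 2*(mu/2) = 36 => mu = 36
x = y = 18, f = 648
Verify: stationarity 2*18 = 36 = mu; primal 18 + 18 = 36 >= 36; dual mu = 36 >= 0; complementary slackness 36*(36 - 36) = 0. All KKT conditions hold.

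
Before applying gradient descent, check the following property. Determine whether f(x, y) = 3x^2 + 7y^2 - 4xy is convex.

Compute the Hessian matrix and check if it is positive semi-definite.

f(x,y) = 3x^2 + 7y^2 - 4xy
Hessian H = [[6, -4], [-4, 14]]
trace(H) = 20, det(H) = 68
Eigenvalues: (20 +/- sqrt(128)) / 2 = 15.66, 4.343
Since both eigenvalues > 0, f is convex.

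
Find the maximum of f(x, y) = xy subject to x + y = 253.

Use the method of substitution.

Substitute y = 253 - x into f(x,y) = xy:
g(x) = x(253 - x) = 253x - x^2
g'(x) = 253 - 2x = 0  =>  x = 253/2
y = 253 - 253/2 = 253/2
Maximum value = (253/2) * (253/2) = 64009/4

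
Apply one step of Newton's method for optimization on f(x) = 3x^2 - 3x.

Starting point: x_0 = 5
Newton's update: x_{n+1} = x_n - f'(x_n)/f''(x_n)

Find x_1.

f(x) = 3x^2 - 3x
f'(x) = 6x + (-3), f''(x) = 6
Newton step: x_1 = x_0 - f'(x_0)/f''(x_0)
f'(5) = 27
x_1 = 5 - 27/6 = 1/2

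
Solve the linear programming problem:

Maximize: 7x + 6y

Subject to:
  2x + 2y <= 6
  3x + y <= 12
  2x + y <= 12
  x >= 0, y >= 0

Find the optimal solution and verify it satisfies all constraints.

Feasible vertices: (0, 0), (0, 3), (3, 0)
Objective 7x + 6y at each vertex:
  (0, 0): 0
  (0, 3): 18
  (3, 0): 21
Maximum is 21 at (3, 0).
Verify constraints at (x, y) = (3, 0):
  2*3 + 2*0 = 6 <= 6 (active)
  3*3 + 1*0 = 9 <= 12
  2*3 + 1*0 = 6 <= 12
  x = 3 >= 0, y = 0 >= 0. All constraints satisfied.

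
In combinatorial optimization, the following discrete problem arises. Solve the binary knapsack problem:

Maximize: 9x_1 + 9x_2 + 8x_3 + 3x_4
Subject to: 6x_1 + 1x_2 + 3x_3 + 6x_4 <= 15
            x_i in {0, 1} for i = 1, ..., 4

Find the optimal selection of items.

Items: item 1 (v=9, w=6), item 2 (v=9, w=1), item 3 (v=8, w=3), item 4 (v=3, w=6)
Capacity: 15
Checking all 16 subsets (w = total weight, v = total value):
  {}: w = 0, v = 0
  {1}: w = 6, v = 9
  {2}: w = 1, v = 9
  {3}: w = 3, v = 8
  {4}: w = 6, v = 3
  {1, 2}: w = 7, v = 18
  {1, 3}: w = 9, v = 17
  {1, 4}: w = 12, v = 12
  {2, 3}: w = 4, v = 17
  {2, 4}: w = 7, v = 12
  {3, 4}: w = 9, v = 11
  {1, 2, 3}: w = 10, v = 26
  {1, 2, 4}: w = 13, v = 21
  {1, 3, 4}: w = 15, v = 20
  {2, 3, 4}: w = 10, v = 20
  {1, 2, 3, 4}: w = 16 > 15, infeasible
Best feasible subset: items [1, 2, 3]
Total weight: 10 <= 15, total value: 26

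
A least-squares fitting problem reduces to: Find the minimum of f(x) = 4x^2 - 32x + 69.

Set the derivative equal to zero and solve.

f(x) = 4x^2 - 32x + 69
f'(x) = 8x + (-32) = 0
x = 32/8 = 4
f(4) = 5
Since f''(x) = 8 > 0, this is a minimum.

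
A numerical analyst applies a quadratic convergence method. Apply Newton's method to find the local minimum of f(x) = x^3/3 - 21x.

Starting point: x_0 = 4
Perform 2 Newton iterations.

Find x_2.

f(x) = x^3/3 - 21x
f'(x) = x^2 - 21, f''(x) = 2x
Newton update: x_{n+1} = x_n - (x_n^2 - 21)/(2*x_n)
Step 1: x_0 = 4, f'=-5, f''=8, x_1 = 37/8
Step 2: x_1 = 37/8, f'=25/64, f''=37/4, x_2 = 2713/592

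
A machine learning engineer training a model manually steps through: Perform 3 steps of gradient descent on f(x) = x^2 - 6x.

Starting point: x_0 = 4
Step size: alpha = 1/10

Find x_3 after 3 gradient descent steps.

f(x) = x^2 - 6x, f'(x) = 2x + (-6)
Step 1: f'(4) = 2, x_1 = 4 - 1/10 * 2 = 19/5
Step 2: f'(19/5) = 8/5, x_2 = 19/5 - 1/10 * 8/5 = 91/25
Step 3: f'(91/25) = 32/25, x_3 = 91/25 - 1/10 * 32/25 = 439/125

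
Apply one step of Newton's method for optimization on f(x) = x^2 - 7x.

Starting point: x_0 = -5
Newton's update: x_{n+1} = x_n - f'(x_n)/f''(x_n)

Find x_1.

f(x) = x^2 - 7x
f'(x) = 2x + (-7), f''(x) = 2
Newton step: x_1 = x_0 - f'(x_0)/f''(x_0)
f'(-5) = -17
x_1 = -5 - -17/2 = 7/2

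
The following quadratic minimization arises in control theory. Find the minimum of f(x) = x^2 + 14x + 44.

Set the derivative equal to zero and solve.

f(x) = x^2 + 14x + 44
f'(x) = 2x + (14) = 0
x = -14/2 = -7
f(-7) = -5
Since f''(x) = 2 > 0, this is a minimum.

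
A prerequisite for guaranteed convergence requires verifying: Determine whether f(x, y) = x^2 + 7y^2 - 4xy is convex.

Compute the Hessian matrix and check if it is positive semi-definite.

f(x,y) = x^2 + 7y^2 - 4xy
Hessian H = [[2, -4], [-4, 14]]
trace(H) = 16, det(H) = 12
Eigenvalues: (16 +/- sqrt(208)) / 2 = 15.21, 0.7889
Since both eigenvalues > 0, f is convex.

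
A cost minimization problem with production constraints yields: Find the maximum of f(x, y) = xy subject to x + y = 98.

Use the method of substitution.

Substitute y = 98 - x into f(x,y) = xy:
g(x) = x(98 - x) = 98x - x^2
g'(x) = 98 - 2x = 0  =>  x = 49
y = 98 - 49 = 49
Maximum value = 49 * 49 = 2401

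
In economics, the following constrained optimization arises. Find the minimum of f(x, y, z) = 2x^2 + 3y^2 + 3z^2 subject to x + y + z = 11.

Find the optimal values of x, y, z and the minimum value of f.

Using Lagrange multipliers on f = 2x^2 + 3y^2 + 3z^2 with constraint x + y + z = 11:
Conditions: 2*2*x = lambda, 2*3*y = lambda, 2*3*z = lambda
So x = lambda/4, y = lambda/6, z = lambda/6
Substituting into constraint: lambda * (7/12) = 11
lambda = 132/7
x = 33/7, y = 22/7, z = 22/7
Minimum value = 726/7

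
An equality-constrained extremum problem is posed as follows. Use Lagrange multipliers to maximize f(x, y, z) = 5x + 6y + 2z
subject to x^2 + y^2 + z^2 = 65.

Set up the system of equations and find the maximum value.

Lagrange conditions: 5 = 2*lambda*x, 6 = 2*lambda*y, 2 = 2*lambda*z
So x:5 = y:6 = z:2, i.e. x = 5t, y = 6t, z = 2t
Constraint: t^2*(5^2 + 6^2 + 2^2) = 65
  t^2 * 65 = 65  =>  t = sqrt(1)
Maximum = 5*5t + 6*6t + 2*2t = 65*sqrt(1) = 65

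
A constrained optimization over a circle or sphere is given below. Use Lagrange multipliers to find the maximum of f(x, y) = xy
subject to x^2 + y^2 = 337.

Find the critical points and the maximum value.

Lagrange conditions: y = 2*lambda*x and x = 2*lambda*y
If x = 0 then y = 0, violating the constraint, so x, y != 0.
Dividing: y/x = x/y => x^2 = y^2 => y = x or y = -x
Constraint: 2x^2 = 337 => x^2 = 337/2 => x = +/-sqrt(337/2)
Critical points: (sqrt(337/2), sqrt(337/2)), (-sqrt(337/2), -sqrt(337/2)), (sqrt(337/2), -sqrt(337/2)), (-sqrt(337/2), sqrt(337/2))
  y = x:  xy = x^2 = 337/2  at (sqrt(337/2), sqrt(337/2)) and (-sqrt(337/2), -sqrt(337/2))
  y = -x: xy = -x^2 = -337/2 at (sqrt(337/2), -sqrt(337/2)) and (-sqrt(337/2), sqrt(337/2))
Maximum xy = 337/2 at (sqrt(337/2), sqrt(337/2)) and (-sqrt(337/2), -sqrt(337/2))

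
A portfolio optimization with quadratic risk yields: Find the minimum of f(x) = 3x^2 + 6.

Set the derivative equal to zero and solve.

f(x) = 3x^2 + 6
f'(x) = 6x + (0) = 0
x = 0/6 = 0
f(0) = 6
Since f''(x) = 6 > 0, this is a minimum.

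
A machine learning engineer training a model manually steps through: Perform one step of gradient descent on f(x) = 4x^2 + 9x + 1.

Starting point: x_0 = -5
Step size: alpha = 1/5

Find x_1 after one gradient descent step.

f(x) = 4x^2 + 9x + 1
f'(x) = 8x + 9
f'(-5) = 8*-5 + (9) = -31
x_1 = x_0 - alpha * f'(x_0) = -5 - 1/5 * -31 = 6/5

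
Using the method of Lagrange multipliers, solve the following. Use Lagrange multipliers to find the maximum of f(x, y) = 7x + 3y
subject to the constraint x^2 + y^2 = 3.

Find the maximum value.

Set up Lagrange conditions: grad f = lambda * grad g
  7 = 2*lambda*x
  3 = 2*lambda*y
From these: x/y = 7/3, so x = 7t, y = 3t for some t.
Substitute into constraint: (7t)^2 + (3t)^2 = 3
  t^2 * 58 = 3
  t = sqrt(3/58)
Maximum = 7*x + 3*y = (7^2 + 3^2)*t = 58 * sqrt(3/58) = sqrt(174)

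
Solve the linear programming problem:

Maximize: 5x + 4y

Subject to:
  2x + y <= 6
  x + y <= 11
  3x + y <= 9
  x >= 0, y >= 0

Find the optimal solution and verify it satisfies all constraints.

Feasible vertices: (0, 0), (0, 6), (3, 0)
Objective 5x + 4y at each vertex:
  (0, 0): 0
  (0, 6): 24
  (3, 0): 15
Maximum is 24 at (0, 6).
Verify constraints at (x, y) = (0, 6):
  2*0 + 1*6 = 6 <= 6 (active)
  1*0 + 1*6 = 6 <= 11
  3*0 + 1*6 = 6 <= 9
  x = 0 >= 0, y = 6 >= 0. All constraints satisfied.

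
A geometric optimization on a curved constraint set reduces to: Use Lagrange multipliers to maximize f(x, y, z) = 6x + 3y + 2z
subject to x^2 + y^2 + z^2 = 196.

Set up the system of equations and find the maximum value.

Lagrange conditions: 6 = 2*lambda*x, 3 = 2*lambda*y, 2 = 2*lambda*z
So x:6 = y:3 = z:2, i.e. x = 6t, y = 3t, z = 2t
Constraint: t^2*(6^2 + 3^2 + 2^2) = 196
  t^2 * 49 = 196  =>  t = sqrt(4)
Maximum = 6*6t + 3*3t + 2*2t = 49*sqrt(4) = 98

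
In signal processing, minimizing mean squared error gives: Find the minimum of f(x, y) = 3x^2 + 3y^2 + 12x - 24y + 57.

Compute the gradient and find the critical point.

f(x,y) = 3x^2 + 3y^2 + 12x - 24y + 57
df/dx = 6x + (12) = 0  =>  x = -2
df/dy = 6y + (-24) = 0  =>  y = 4
f(-2, 4) = 3*(-2)^2 + 3*(4)^2 + 12*(-2) + -24*(4) + 57 = -3
Hessian is diagonal with entries 6, 6 > 0, so this is a minimum.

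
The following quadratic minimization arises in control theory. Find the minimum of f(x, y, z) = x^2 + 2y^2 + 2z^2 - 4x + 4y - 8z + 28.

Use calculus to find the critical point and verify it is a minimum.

f(x,y,z) = x^2 + 2y^2 + 2z^2 - 4x + 4y - 8z + 28
df/dx = 2x + (-4) = 0 => x = 2
df/dy = 4y + (4) = 0 => y = -1
df/dz = 4z + (-8) = 0 => z = 2
f(2,-1,2) = 1*(2)^2 + 2*(-1)^2 + 2*(2)^2 + -4*(2) + 4*(-1) + -8*(2) + 28 = 14
Hessian is diagonal with entries 2, 4, 4 > 0, confirmed minimum.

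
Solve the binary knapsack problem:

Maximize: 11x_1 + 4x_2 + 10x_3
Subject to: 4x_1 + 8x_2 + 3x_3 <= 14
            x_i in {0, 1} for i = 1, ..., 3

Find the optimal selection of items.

Items: item 1 (v=11, w=4), item 2 (v=4, w=8), item 3 (v=10, w=3)
Capacity: 14
Checking all 8 subsets (w = total weight, v = total value):
  {}: w = 0, v = 0
  {1}: w = 4, v = 11
  {2}: w = 8, v = 4
  {3}: w = 3, v = 10
  {1, 2}: w = 12, v = 15
  {1, 3}: w = 7, v = 21
  {2, 3}: w = 11, v = 14
  {1, 2, 3}: w = 15 > 14, infeasible
Best feasible subset: items [1, 3]
Total weight: 7 <= 14, total value: 21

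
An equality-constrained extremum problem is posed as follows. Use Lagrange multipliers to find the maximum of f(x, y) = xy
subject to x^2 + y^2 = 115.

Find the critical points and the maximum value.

Lagrange conditions: y = 2*lambda*x and x = 2*lambda*y
If x = 0 then y = 0, violating the constraint, so x, y != 0.
Dividing: y/x = x/y => x^2 = y^2 => y = x or y = -x
Constraint: 2x^2 = 115 => x^2 = 115/2 => x = +/-sqrt(115/2)
Critical points: (sqrt(115/2), sqrt(115/2)), (-sqrt(115/2), -sqrt(115/2)), (sqrt(115/2), -sqrt(115/2)), (-sqrt(115/2), sqrt(115/2))
  y = x:  xy = x^2 = 115/2  at (sqrt(115/2), sqrt(115/2)) and (-sqrt(115/2), -sqrt(115/2))
  y = -x: xy = -x^2 = -115/2 at (sqrt(115/2), -sqrt(115/2)) and (-sqrt(115/2), sqrt(115/2))
Maximum xy = 115/2 at (sqrt(115/2), sqrt(115/2)) and (-sqrt(115/2), -sqrt(115/2))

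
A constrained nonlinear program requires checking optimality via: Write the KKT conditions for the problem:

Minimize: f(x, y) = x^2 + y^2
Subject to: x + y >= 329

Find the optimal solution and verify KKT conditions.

KKT conditions for min x^2 + y^2 s.t. x + y >= 329:
Stationarity: 2x = mu, 2y = mu
So x = y = mu/2.
Complementary slackness: mu*(x + y - 329) = 0
Primal feasibility: x + y >= 329; dual feasibility: mu >= 0
If mu = 0 then x = y = 0, but 0 + 0 < 329 is infeasible, so the constraint is active.
Constraint active: x + y = 2*(mu/2) = 329 => mu = 329
x = y = 329/2, f = 108241/2
Verify: stationarity 2*(329/2) = 329 = mu; primal 329/2 + 329/2 = 329 >= 329; dual mu = 329 >= 0; complementary slackness 329*(329 - 329) = 0. All KKT conditions hold.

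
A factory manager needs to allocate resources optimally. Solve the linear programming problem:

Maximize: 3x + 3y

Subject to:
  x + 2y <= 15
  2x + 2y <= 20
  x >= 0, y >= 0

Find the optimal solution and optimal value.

Feasible vertices: (0, 0), (0, 15/2), (5, 5), (10, 0)
Objective 3x + 3y at each:
  (0, 0): 0
  (0, 15/2): 45/2
  (5, 5): 30
  (10, 0): 30
Maximum is 30 at (5, 5).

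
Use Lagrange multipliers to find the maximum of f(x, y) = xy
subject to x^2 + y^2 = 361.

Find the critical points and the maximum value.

Lagrange conditions: y = 2*lambda*x and x = 2*lambda*y
If x = 0 then y = 0, violating the constraint, so x, y != 0.
Dividing: y/x = x/y => x^2 = y^2 => y = x or y = -x
Constraint: 2x^2 = 361 => x^2 = 361/2 => x = +/-sqrt(361/2)
Critical points: (sqrt(361/2), sqrt(361/2)), (-sqrt(361/2), -sqrt(361/2)), (sqrt(361/2), -sqrt(361/2)), (-sqrt(361/2), sqrt(361/2))
  y = x:  xy = x^2 = 361/2  at (sqrt(361/2), sqrt(361/2)) and (-sqrt(361/2), -sqrt(361/2))
  y = -x: xy = -x^2 = -361/2 at (sqrt(361/2), -sqrt(361/2)) and (-sqrt(361/2), sqrt(361/2))
Maximum xy = 361/2 at (sqrt(361/2), sqrt(361/2)) and (-sqrt(361/2), -sqrt(361/2))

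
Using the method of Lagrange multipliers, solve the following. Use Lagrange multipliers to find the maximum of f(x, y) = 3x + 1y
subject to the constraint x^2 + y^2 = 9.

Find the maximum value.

Set up Lagrange conditions: grad f = lambda * grad g
  3 = 2*lambda*x
  1 = 2*lambda*y
From these: x/y = 3/1, so x = 3t, y = 1t for some t.
Substitute into constraint: (3t)^2 + (1t)^2 = 9
  t^2 * 10 = 9
  t = sqrt(9/10)
Maximum = 3*x + 1*y = (3^2 + 1^2)*t = 10 * sqrt(9/10) = sqrt(90)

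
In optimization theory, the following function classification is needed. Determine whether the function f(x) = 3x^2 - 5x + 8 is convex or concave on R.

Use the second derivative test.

f(x) = 3x^2 - 5x + 8
f'(x) = 6x - 5
f''(x) = 6
Since f''(x) = 6 > 0 for all x, f is convex on R.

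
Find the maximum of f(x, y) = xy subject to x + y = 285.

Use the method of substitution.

Substitute y = 285 - x into f(x,y) = xy:
g(x) = x(285 - x) = 285x - x^2
g'(x) = 285 - 2x = 0  =>  x = 285/2
y = 285 - 285/2 = 285/2
Maximum value = (285/2) * (285/2) = 81225/4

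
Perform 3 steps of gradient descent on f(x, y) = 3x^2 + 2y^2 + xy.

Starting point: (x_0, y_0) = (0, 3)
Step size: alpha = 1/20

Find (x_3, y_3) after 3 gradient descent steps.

f(x,y) = 3x^2 + 2y^2 + xy
grad_x = 6x + 1y, grad_y = 4y + 1x
Step 1: grad = (3, 12), (-3/20, 12/5)
Step 2: grad = (3/2, 189/20), (-9/40, 771/400)
Step 3: grad = (231/400, 1497/200), (-2031/8000, 6213/4000)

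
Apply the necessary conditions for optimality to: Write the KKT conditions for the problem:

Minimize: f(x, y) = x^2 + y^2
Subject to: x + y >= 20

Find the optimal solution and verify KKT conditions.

KKT conditions for min x^2 + y^2 s.t. x + y >= 20:
Stationarity: 2x = mu, 2y = mu
So x = y = mu/2.
Complementary slackness: mu*(x + y - 20) = 0
Primal feasibility: x + y >= 20; dual feasibility: mu >= 0
If mu = 0 then x = y = 0, but 0 + 0 < 20 is infeasible, so the constraint is active.
Constraint active: x + y = 2*(mu/2) = 20 => mu = 20
x = y = 10, f = 200
Verify: stationarity 2*10 = 20 = mu; primal 10 + 10 = 20 >= 20; dual mu = 20 >= 0; complementary slackness 20*(20 - 20) = 0. All KKT conditions hold.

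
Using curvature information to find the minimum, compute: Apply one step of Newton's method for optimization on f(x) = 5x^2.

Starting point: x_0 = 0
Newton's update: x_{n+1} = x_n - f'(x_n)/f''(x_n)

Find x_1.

f(x) = 5x^2
f'(x) = 10x + (0), f''(x) = 10
Newton step: x_1 = x_0 - f'(x_0)/f''(x_0)
f'(0) = 0
x_1 = 0 - 0/10 = 0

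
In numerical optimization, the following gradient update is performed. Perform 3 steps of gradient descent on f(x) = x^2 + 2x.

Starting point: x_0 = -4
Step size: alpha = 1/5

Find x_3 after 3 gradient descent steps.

f(x) = x^2 + 2x, f'(x) = 2x + (2)
Step 1: f'(-4) = -6, x_1 = -4 - 1/5 * -6 = -14/5
Step 2: f'(-14/5) = -18/5, x_2 = -14/5 - 1/5 * -18/5 = -52/25
Step 3: f'(-52/25) = -54/25, x_3 = -52/25 - 1/5 * -54/25 = -206/125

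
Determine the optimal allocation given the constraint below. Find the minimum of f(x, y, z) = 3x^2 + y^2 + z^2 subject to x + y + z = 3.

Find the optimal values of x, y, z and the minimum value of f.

Using Lagrange multipliers on f = 3x^2 + y^2 + z^2 with constraint x + y + z = 3:
Conditions: 2*3*x = lambda, 2*1*y = lambda, 2*1*z = lambda
So x = lambda/6, y = lambda/2, z = lambda/2
Substituting into constraint: lambda * (7/6) = 3
lambda = 18/7
x = 3/7, y = 9/7, z = 9/7
Minimum value = 27/7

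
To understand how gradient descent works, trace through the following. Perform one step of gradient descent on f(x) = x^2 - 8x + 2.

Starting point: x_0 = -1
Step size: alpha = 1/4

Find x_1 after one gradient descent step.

f(x) = x^2 - 8x + 2
f'(x) = 2x - 8
f'(-1) = 2*-1 + (-8) = -10
x_1 = x_0 - alpha * f'(x_0) = -1 - 1/4 * -10 = 3/2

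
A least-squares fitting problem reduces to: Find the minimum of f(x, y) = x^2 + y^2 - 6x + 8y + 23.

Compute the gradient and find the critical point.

f(x,y) = x^2 + y^2 - 6x + 8y + 23
df/dx = 2x + (-6) = 0  =>  x = 3
df/dy = 2y + (8) = 0  =>  y = -4
f(3, -4) = 1*(3)^2 + 1*(-4)^2 + -6*(3) + 8*(-4) + 23 = -2
Hessian is diagonal with entries 2, 2 > 0, so this is a minimum.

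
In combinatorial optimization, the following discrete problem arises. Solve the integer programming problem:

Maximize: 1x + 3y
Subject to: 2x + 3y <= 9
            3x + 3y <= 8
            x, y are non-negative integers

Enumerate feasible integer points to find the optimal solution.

Constraint 1: 2x + 3y <= 9
Constraint 2: 3x + 3y <= 8
Feasible x range (need y >= 0): 0 <= x <= min(9/2, 8/3) => x in {0, ..., 2}.
Enumerate feasible integer points row by row (the coefficient of y is 3 > 0, so for each x the largest feasible y gives the best value):
  x = 0: y <= min((9 - 2*0)/3, (8 - 3*0)/3) => y in {0, ..., 2}; best 1*0 + 3*2 = 6
  x = 1: y <= min((9 - 2*1)/3, (8 - 3*1)/3) => y in {0, ..., 1}; best 1*1 + 3*1 = 4
  x = 2: y <= min((9 - 2*2)/3, (8 - 3*2)/3) => y in {0}; best 1*2 + 3*0 = 2
The maximum 1x + 3y = 6 is achieved at x = 0, y = 2.
Check: 2*0 + 3*2 = 6 <= 9 and 3*0 + 3*2 = 6 <= 8.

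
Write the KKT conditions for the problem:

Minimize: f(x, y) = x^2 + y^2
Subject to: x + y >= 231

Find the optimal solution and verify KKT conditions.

KKT conditions for min x^2 + y^2 s.t. x + y >= 231:
Stationarity: 2x = mu, 2y = mu
So x = y = mu/2.
Complementary slackness: mu*(x + y - 231) = 0
Primal feasibility: x + y >= 231; dual feasibility: mu >= 0
If mu = 0 then x = y = 0, but 0 + 0 < 231 is infeasible, so the constraint is active.
Constraint active: x + y = 2*(mu/2) = 231 => mu = 231
x = y = 231/2, f = 53361/2
Verify: stationarity 2*(231/2) = 231 = mu; primal 231/2 + 231/2 = 231 >= 231; dual mu = 231 >= 0; complementary slackness 231*(231 - 231) = 0. All KKT conditions hold.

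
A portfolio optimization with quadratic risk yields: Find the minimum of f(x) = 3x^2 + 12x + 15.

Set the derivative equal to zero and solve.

f(x) = 3x^2 + 12x + 15
f'(x) = 6x + (12) = 0
x = -12/6 = -2
f(-2) = 3
Since f''(x) = 6 > 0, this is a minimum.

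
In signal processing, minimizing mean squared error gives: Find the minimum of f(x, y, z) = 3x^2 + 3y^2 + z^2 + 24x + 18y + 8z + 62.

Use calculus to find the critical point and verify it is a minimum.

f(x,y,z) = 3x^2 + 3y^2 + z^2 + 24x + 18y + 8z + 62
df/dx = 6x + (24) = 0 => x = -4
df/dy = 6y + (18) = 0 => y = -3
df/dz = 2z + (8) = 0 => z = -4
f(-4,-3,-4) = 3*(-4)^2 + 3*(-3)^2 + 1*(-4)^2 + 24*(-4) + 18*(-3) + 8*(-4) + 62 = -29
Hessian is diagonal with entries 6, 6, 2 > 0, confirmed minimum.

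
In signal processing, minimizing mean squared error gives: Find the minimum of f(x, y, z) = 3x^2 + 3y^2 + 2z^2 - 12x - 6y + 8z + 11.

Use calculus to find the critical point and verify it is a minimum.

f(x,y,z) = 3x^2 + 3y^2 + 2z^2 - 12x - 6y + 8z + 11
df/dx = 6x + (-12) = 0 => x = 2
df/dy = 6y + (-6) = 0 => y = 1
df/dz = 4z + (8) = 0 => z = -2
f(2,1,-2) = 3*(2)^2 + 3*(1)^2 + 2*(-2)^2 + -12*(2) + -6*(1) + 8*(-2) + 11 = -12
Hessian is diagonal with entries 6, 6, 4 > 0, confirmed minimum.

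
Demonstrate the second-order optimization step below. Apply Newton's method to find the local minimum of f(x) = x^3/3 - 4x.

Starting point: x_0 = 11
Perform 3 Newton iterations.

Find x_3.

f(x) = x^3/3 - 4x
f'(x) = x^2 - 4, f''(x) = 2x
Newton update: x_{n+1} = x_n - (x_n^2 - 4)/(2*x_n)
Step 1: x_0 = 11, f'=117, f''=22, x_1 = 125/22
Step 2: x_1 = 125/22, f'=13689/484, f''=125/11, x_2 = 17561/5500
Step 3: x_2 = 17561/5500, f'=187388721/30250000, f''=17561/2750, x_3 = 429388721/193171000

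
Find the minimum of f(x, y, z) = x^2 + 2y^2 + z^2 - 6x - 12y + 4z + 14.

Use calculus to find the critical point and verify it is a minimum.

f(x,y,z) = x^2 + 2y^2 + z^2 - 6x - 12y + 4z + 14
df/dx = 2x + (-6) = 0 => x = 3
df/dy = 4y + (-12) = 0 => y = 3
df/dz = 2z + (4) = 0 => z = -2
f(3,3,-2) = 1*(3)^2 + 2*(3)^2 + 1*(-2)^2 + -6*(3) + -12*(3) + 4*(-2) + 14 = -17
Hessian is diagonal with entries 2, 4, 2 > 0, confirmed minimum.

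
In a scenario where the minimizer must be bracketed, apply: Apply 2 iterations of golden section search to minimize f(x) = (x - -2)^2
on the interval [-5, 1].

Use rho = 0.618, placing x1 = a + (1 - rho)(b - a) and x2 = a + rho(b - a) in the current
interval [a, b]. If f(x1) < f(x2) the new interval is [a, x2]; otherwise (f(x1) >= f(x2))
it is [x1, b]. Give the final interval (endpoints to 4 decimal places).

Golden section search for min of f(x) = (x - -2)^2 on [-5, 1].
Each step: x1 = a + (1 - rho)(b - a), x2 = a + rho(b - a); if f(x1) < f(x2) keep [a, x2], otherwise keep [x1, b].
Step 1: [-5.0000, 1.0000], x1=-2.7080 (f=0.5013), x2=-1.2920 (f=0.5013); f(x1) = f(x2) (tie, not '<') => keep [-2.7080, 1.0000]
Step 2: [-2.7080, 1.0000], x1=-1.2915 (f=0.5019), x2=-0.4165 (f=2.5076); f(x1) < f(x2) => keep [-2.7080, -0.4165]
Final interval: [-2.7080, -0.4165]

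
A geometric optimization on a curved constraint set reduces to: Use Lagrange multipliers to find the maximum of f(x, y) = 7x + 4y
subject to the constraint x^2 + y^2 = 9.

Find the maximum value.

Set up Lagrange conditions: grad f = lambda * grad g
  7 = 2*lambda*x
  4 = 2*lambda*y
From these: x/y = 7/4, so x = 7t, y = 4t for some t.
Substitute into constraint: (7t)^2 + (4t)^2 = 9
  t^2 * 65 = 9
  t = sqrt(9/65)
Maximum = 7*x + 4*y = (7^2 + 4^2)*t = 65 * sqrt(9/65) = sqrt(585)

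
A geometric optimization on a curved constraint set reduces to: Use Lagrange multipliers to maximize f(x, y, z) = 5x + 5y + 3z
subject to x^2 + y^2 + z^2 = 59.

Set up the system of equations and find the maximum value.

Lagrange conditions: 5 = 2*lambda*x, 5 = 2*lambda*y, 3 = 2*lambda*z
So x:5 = y:5 = z:3, i.e. x = 5t, y = 5t, z = 3t
Constraint: t^2*(5^2 + 5^2 + 3^2) = 59
  t^2 * 59 = 59  =>  t = sqrt(1)
Maximum = 5*5t + 5*5t + 3*3t = 59*sqrt(1) = 59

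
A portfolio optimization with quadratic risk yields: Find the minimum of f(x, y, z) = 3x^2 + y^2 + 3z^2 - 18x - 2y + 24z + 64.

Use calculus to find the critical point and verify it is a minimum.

f(x,y,z) = 3x^2 + y^2 + 3z^2 - 18x - 2y + 24z + 64
df/dx = 6x + (-18) = 0 => x = 3
df/dy = 2y + (-2) = 0 => y = 1
df/dz = 6z + (24) = 0 => z = -4
f(3,1,-4) = 3*(3)^2 + 1*(1)^2 + 3*(-4)^2 + -18*(3) + -2*(1) + 24*(-4) + 64 = -12
Hessian is diagonal with entries 6, 2, 6 > 0, confirmed minimum.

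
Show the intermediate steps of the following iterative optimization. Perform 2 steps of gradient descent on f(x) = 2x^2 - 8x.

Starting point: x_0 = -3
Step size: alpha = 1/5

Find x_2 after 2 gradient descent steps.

f(x) = 2x^2 - 8x, f'(x) = 4x + (-8)
Step 1: f'(-3) = -20, x_1 = -3 - 1/5 * -20 = 1
Step 2: f'(1) = -4, x_2 = 1 - 1/5 * -4 = 9/5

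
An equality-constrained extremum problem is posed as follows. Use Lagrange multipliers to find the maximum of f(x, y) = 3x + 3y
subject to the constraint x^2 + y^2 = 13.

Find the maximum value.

Set up Lagrange conditions: grad f = lambda * grad g
  3 = 2*lambda*x
  3 = 2*lambda*y
From these: x/y = 3/3, so x = 3t, y = 3t for some t.
Substitute into constraint: (3t)^2 + (3t)^2 = 13
  t^2 * 18 = 13
  t = sqrt(13/18)
Maximum = 3*x + 3*y = (3^2 + 3^2)*t = 18 * sqrt(13/18) = sqrt(234)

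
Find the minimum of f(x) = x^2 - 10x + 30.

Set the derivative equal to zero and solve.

f(x) = x^2 - 10x + 30
f'(x) = 2x + (-10) = 0
x = 10/2 = 5
f(5) = 5
Since f''(x) = 2 > 0, this is a minimum.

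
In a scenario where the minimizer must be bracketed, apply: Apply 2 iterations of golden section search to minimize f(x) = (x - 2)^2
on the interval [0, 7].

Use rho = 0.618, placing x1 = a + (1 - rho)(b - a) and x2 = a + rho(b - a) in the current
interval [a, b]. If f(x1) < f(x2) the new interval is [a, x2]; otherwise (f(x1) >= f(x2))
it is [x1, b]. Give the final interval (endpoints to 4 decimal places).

Golden section search for min of f(x) = (x - 2)^2 on [0, 7].
Each step: x1 = a + (1 - rho)(b - a), x2 = a + rho(b - a); if f(x1) < f(x2) keep [a, x2], otherwise keep [x1, b].
Step 1: [0.0000, 7.0000], x1=2.6740 (f=0.4543), x2=4.3260 (f=5.4103); f(x1) < f(x2) => keep [0.0000, 4.3260]
Step 2: [0.0000, 4.3260], x1=1.6525 (f=0.1207), x2=2.6735 (f=0.4536); f(x1) < f(x2) => keep [0.0000, 2.6735]
Final interval: [0.0000, 2.6735]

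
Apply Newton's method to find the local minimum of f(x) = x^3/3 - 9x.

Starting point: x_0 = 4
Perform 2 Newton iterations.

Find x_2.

f(x) = x^3/3 - 9x
f'(x) = x^2 - 9, f''(x) = 2x
Newton update: x_{n+1} = x_n - (x_n^2 - 9)/(2*x_n)
Step 1: x_0 = 4, f'=7, f''=8, x_1 = 25/8
Step 2: x_1 = 25/8, f'=49/64, f''=25/4, x_2 = 1201/400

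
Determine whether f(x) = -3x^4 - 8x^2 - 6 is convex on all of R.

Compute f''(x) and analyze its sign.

f(x) = -3x^4 - 8x^2 - 6
f'(x) = -12x^3 + -16x
f''(x) = -36x^2 + -16
f''(x) = -36x^2 + -16 <= -16 < 0 for all x
Therefore, f is concave on R.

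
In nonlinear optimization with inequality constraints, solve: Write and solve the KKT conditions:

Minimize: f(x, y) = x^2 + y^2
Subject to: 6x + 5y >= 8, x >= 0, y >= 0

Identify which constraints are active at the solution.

KKT conditions for min x^2 + y^2 s.t. 6x + 5y >= 8, x >= 0, y >= 0:
Stationarity: 2x = mu*6 + mu_x, 2y = mu*5 + mu_y, with mu, mu_x, mu_y >= 0
Complementary slackness: mu*(6x + 5y - 8) = 0, mu_x*x = 0, mu_y*y = 0
(0, 0) is infeasible (6*0 + 5*0 < 8), so if mu = 0 stationarity would force x = mu_x/2 >= 0, y = mu_y/2 >= 0 with mu_x*x = mu_y*y = 0, i.e. x = y = 0: contradiction. Hence mu > 0 and 6x + 5y = 8 is active.
Try x > 0, y > 0 (so mu_x = mu_y = 0): x = 6*mu/2, y = 5*mu/2
Substitute: 6*(6*mu/2) + 5*(5*mu/2) = 8
  mu*61/2 = 8 => mu = 16/61
x* = 48/61 > 0, y* = 40/61 > 0, consistent with mu_x = mu_y = 0.
f is convex and the constraints are linear, so this KKT point is the global minimum.
f* = 64/61
Active constraints: 6x + 5y >= 8 (holds with equality, mu = 16/61 > 0); x >= 0 and y >= 0 are inactive (mu_x = mu_y = 0).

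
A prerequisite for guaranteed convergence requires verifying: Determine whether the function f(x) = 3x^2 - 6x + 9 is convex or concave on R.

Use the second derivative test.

f(x) = 3x^2 - 6x + 9
f'(x) = 6x - 6
f''(x) = 6
Since f''(x) = 6 > 0 for all x, f is convex on R.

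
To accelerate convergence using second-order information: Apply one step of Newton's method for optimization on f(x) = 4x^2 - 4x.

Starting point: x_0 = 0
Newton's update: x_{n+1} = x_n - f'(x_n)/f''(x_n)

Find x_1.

f(x) = 4x^2 - 4x
f'(x) = 8x + (-4), f''(x) = 8
Newton step: x_1 = x_0 - f'(x_0)/f''(x_0)
f'(0) = -4
x_1 = 0 - -4/8 = 1/2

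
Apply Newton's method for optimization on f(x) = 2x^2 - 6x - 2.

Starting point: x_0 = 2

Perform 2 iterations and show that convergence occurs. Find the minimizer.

f(x) = 2x^2 - 6x - 2, f'(x) = 4x + (-6), f''(x) = 4
Step 1: f'(2) = 2, x_1 = 2 - 2/4 = 3/2
Step 2: f'(3/2) = 0, x_2 = 3/2 (converged)
Newton's method converges in 1 step for quadratics.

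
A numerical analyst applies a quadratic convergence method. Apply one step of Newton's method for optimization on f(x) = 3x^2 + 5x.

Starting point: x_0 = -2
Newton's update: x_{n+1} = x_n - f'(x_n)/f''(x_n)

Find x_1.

f(x) = 3x^2 + 5x
f'(x) = 6x + (5), f''(x) = 6
Newton step: x_1 = x_0 - f'(x_0)/f''(x_0)
f'(-2) = -7
x_1 = -2 - -7/6 = -5/6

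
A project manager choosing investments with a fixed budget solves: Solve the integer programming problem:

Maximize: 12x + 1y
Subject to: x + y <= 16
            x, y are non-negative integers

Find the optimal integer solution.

Objective: 12x + 1y, constraint: x + y <= 16
Coefficient of x is 12 >= coefficient of y is 1, so allocate the entire budget to x.
Optimal: x = 16, y = 0, value = 192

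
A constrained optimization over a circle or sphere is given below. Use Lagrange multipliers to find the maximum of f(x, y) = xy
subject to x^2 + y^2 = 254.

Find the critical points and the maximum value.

Lagrange conditions: y = 2*lambda*x and x = 2*lambda*y
If x = 0 then y = 0, violating the constraint, so x, y != 0.
Dividing: y/x = x/y => x^2 = y^2 => y = x or y = -x
Constraint: 2x^2 = 254 => x^2 = 127 => x = +/-sqrt(127)
Critical points: (sqrt(127), sqrt(127)), (-sqrt(127), -sqrt(127)), (sqrt(127), -sqrt(127)), (-sqrt(127), sqrt(127))
  y = x:  xy = x^2 = 127  at (sqrt(127), sqrt(127)) and (-sqrt(127), -sqrt(127))
  y = -x: xy = -x^2 = -127 at (sqrt(127), -sqrt(127)) and (-sqrt(127), sqrt(127))
Maximum xy = 127 at (sqrt(127), sqrt(127)) and (-sqrt(127), -sqrt(127))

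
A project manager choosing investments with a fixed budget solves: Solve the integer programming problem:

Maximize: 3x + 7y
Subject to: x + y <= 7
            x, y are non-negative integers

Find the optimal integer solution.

Objective: 3x + 7y, constraint: x + y <= 7
Coefficient of y is 7 > coefficient of x is 3, so allocate the entire budget to y.
Optimal: x = 0, y = 7, value = 49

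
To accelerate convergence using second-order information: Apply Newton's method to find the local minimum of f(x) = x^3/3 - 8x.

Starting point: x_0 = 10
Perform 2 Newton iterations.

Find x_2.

f(x) = x^3/3 - 8x
f'(x) = x^2 - 8, f''(x) = 2x
Newton update: x_{n+1} = x_n - (x_n^2 - 8)/(2*x_n)
Step 1: x_0 = 10, f'=92, f''=20, x_1 = 27/5
Step 2: x_1 = 27/5, f'=529/25, f''=54/5, x_2 = 929/270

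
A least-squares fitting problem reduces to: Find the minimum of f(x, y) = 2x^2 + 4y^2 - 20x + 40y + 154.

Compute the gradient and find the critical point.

f(x,y) = 2x^2 + 4y^2 - 20x + 40y + 154
df/dx = 4x + (-20) = 0  =>  x = 5
df/dy = 8y + (40) = 0  =>  y = -5
f(5, -5) = 2*(5)^2 + 4*(-5)^2 + -20*(5) + 40*(-5) + 154 = 4
Hessian is diagonal with entries 4, 8 > 0, so this is a minimum.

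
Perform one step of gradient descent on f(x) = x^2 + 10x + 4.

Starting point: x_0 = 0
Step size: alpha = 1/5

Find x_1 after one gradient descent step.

f(x) = x^2 + 10x + 4
f'(x) = 2x + 10
f'(0) = 2*0 + (10) = 10
x_1 = x_0 - alpha * f'(x_0) = 0 - 1/5 * 10 = -2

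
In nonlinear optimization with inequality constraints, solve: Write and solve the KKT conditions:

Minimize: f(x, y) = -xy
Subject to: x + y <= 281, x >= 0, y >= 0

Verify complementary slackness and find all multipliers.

Problem: min -xy s.t. x + y <= 281 (multiplier lambda), x >= 0 (mu_x), y >= 0 (mu_y)
KKT stationarity: -y + lambda - mu_x = 0, -x + lambda - mu_y = 0, with lambda, mu_x, mu_y >= 0
Complementary slackness: lambda*(x + y - 281) = 0, mu_x*x = 0, mu_y*y = 0
If lambda = 0: y = -mu_x <= 0 and x = -mu_y <= 0 force x = y = 0 with f = 0; but x = y = 281/2 is feasible with f = -78961/4 < 0, so this is not the minimum. Hence lambda > 0 and x + y = 281.
Try x > 0, y > 0 (so mu_x = mu_y = 0): y = lambda, x = lambda => x = y = lambda
x + y = 281 => 2*lambda = 281 => lambda = 281/2
x* = y* = 281/2 > 0, consistent with mu_x = mu_y = 0.
(Any feasible point with x = 0 or y = 0 has f = 0 > -78961/4, so the minimum is not on those boundaries.)
min(-xy) = -78961/4 (i.e. max xy = 78961/4)
Multipliers: lambda = 281/2, mu_x = 0, mu_y = 0
Complementary slackness: lambda*(x + y - 281) = 281/2*(281/2 + 281/2 - 281) = 0, mu_x*x = 0*281/2 = 0, mu_y*y = 0*281/2 = 0. Satisfied.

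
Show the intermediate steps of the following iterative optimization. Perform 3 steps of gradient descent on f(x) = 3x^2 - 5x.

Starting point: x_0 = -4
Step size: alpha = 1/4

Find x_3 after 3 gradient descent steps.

f(x) = 3x^2 - 5x, f'(x) = 6x + (-5)
Step 1: f'(-4) = -29, x_1 = -4 - 1/4 * -29 = 13/4
Step 2: f'(13/4) = 29/2, x_2 = 13/4 - 1/4 * 29/2 = -3/8
Step 3: f'(-3/8) = -29/4, x_3 = -3/8 - 1/4 * -29/4 = 23/16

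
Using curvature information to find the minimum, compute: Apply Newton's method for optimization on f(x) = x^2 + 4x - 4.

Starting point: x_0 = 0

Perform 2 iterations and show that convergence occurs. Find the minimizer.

f(x) = x^2 + 4x - 4, f'(x) = 2x + (4), f''(x) = 2
Step 1: f'(0) = 4, x_1 = 0 - 4/2 = -2
Step 2: f'(-2) = 0, x_2 = -2 (converged)
Newton's method converges in 1 step for quadratics.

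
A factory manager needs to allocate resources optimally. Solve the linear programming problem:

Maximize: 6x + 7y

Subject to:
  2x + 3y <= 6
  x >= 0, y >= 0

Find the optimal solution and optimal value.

The feasible region has vertices at [(0, 0), (3, 0), (0, 2)].
Checking objective 6x + 7y at each vertex:
  (0, 0): 6*0 + 7*0 = 0
  (3, 0): 6*3 + 7*0 = 18
  (0, 2): 6*0 + 7*2 = 14
Maximum is 18 at (3, 0).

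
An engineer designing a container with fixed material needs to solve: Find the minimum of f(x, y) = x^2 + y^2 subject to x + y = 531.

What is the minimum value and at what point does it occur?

Substitute y = 531 - x into f(x,y) = x^2 + y^2:
g(x) = x^2 + (531 - x)^2 = 2x^2 - 1062x + 281961
g'(x) = 4x - 1062 = 0  =>  x = 531/2
y = 531 - 531/2 = 531/2
Minimum value = (531/2)^2 + (531/2)^2 = 281961/2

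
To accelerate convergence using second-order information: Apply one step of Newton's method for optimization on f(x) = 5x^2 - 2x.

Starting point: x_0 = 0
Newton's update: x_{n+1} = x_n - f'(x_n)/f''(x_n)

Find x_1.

f(x) = 5x^2 - 2x
f'(x) = 10x + (-2), f''(x) = 10
Newton step: x_1 = x_0 - f'(x_0)/f''(x_0)
f'(0) = -2
x_1 = 0 - -2/10 = 1/5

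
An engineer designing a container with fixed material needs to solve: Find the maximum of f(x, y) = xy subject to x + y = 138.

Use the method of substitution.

Substitute y = 138 - x into f(x,y) = xy:
g(x) = x(138 - x) = 138x - x^2
g'(x) = 138 - 2x = 0  =>  x = 69
y = 138 - 69 = 69
Maximum value = 69 * 69 = 4761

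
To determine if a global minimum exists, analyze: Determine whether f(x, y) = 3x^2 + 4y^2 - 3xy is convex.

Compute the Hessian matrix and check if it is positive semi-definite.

f(x,y) = 3x^2 + 4y^2 - 3xy
Hessian H = [[6, -3], [-3, 8]]
trace(H) = 14, det(H) = 39
Eigenvalues: (14 +/- sqrt(40)) / 2 = 10.16, 3.838
Since both eigenvalues > 0, f is convex.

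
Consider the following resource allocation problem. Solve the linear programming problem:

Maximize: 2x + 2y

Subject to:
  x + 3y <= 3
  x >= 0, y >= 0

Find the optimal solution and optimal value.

The feasible region has vertices at [(0, 0), (3, 0), (0, 1)].
Checking objective 2x + 2y at each vertex:
  (0, 0): 2*0 + 2*0 = 0
  (3, 0): 2*3 + 2*0 = 6
  (0, 1): 2*0 + 2*1 = 2
Maximum is 6 at (3, 0).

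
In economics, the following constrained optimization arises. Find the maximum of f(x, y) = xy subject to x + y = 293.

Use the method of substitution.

Substitute y = 293 - x into f(x,y) = xy:
g(x) = x(293 - x) = 293x - x^2
g'(x) = 293 - 2x = 0  =>  x = 293/2
y = 293 - 293/2 = 293/2
Maximum value = (293/2) * (293/2) = 85849/4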